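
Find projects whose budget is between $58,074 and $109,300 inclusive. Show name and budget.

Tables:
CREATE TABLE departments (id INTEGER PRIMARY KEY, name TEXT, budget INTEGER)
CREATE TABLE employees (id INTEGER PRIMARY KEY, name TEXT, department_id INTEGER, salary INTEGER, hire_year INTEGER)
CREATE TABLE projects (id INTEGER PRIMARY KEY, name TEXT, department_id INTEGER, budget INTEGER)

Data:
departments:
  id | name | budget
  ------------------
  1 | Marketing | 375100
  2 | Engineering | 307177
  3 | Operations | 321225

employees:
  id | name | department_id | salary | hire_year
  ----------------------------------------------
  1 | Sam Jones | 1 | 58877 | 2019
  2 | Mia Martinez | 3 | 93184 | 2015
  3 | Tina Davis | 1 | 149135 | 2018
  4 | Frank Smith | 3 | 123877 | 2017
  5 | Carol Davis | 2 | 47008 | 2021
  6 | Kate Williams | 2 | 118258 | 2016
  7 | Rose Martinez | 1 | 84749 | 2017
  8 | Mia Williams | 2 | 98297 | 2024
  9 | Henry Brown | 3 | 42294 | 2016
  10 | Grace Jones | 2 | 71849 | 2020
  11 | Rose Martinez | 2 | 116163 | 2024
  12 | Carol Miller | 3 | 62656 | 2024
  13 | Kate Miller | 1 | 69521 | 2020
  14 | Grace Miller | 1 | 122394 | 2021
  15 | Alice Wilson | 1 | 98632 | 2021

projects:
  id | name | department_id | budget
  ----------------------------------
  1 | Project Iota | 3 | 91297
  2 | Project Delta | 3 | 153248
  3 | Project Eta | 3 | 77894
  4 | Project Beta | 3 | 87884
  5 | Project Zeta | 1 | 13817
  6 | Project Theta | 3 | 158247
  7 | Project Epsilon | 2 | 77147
SELECT name, budget FROM projects WHERE budget BETWEEN 58074 AND 109300

Execution result:
name | budget
Project Iota | 91297
Project Eta | 77894
Project Beta | 87884
Project Epsilon | 77147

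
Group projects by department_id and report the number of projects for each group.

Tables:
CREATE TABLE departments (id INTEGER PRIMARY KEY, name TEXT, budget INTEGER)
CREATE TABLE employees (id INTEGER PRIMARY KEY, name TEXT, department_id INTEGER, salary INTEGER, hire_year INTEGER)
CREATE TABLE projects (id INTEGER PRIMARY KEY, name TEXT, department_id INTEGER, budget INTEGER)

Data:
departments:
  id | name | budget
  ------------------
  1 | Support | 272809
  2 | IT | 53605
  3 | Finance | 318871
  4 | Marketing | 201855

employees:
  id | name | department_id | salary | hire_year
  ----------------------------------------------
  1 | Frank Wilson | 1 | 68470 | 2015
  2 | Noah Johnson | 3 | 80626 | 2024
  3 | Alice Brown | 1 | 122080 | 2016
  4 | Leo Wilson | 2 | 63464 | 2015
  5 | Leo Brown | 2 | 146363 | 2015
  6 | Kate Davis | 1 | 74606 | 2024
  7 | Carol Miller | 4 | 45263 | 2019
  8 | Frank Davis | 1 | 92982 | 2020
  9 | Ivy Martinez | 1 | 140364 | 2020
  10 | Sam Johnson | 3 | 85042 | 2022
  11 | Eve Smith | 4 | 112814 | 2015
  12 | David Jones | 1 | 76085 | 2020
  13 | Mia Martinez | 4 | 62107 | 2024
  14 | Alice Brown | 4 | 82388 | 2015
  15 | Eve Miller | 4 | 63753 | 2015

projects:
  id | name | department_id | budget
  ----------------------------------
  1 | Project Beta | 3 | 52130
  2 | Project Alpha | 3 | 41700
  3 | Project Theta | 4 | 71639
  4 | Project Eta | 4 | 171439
SELECT department_id, COUNT(*) AS n FROM projects GROUP BY department_id

Execution result:
department_id | n
3 | 2
4 | 2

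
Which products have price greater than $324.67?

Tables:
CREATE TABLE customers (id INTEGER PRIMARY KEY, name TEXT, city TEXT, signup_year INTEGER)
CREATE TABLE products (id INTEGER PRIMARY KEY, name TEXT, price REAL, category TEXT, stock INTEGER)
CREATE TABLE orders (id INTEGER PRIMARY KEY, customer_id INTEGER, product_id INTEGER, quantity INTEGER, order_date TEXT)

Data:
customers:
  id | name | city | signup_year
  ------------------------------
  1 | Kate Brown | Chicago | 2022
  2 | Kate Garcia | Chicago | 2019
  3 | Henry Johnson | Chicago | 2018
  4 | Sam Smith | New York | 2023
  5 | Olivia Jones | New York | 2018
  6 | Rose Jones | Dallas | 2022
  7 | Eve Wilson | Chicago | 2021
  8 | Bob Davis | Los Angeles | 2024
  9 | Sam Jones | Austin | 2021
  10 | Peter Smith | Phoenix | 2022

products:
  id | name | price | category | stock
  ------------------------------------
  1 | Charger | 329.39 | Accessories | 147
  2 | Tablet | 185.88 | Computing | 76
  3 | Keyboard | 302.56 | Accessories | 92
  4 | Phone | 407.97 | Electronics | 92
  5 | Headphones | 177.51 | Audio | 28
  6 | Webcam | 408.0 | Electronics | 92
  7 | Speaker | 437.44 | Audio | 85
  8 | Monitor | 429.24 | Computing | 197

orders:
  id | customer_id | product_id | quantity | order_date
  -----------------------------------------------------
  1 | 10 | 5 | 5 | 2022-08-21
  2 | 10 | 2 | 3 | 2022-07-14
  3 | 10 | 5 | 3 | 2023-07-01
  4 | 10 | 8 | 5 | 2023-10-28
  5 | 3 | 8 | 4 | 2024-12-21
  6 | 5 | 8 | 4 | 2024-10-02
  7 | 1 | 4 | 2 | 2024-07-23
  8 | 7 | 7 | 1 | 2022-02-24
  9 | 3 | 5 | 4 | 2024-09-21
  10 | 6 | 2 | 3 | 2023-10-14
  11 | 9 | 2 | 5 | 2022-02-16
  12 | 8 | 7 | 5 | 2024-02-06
SELECT name, price FROM products WHERE price > 324.67

Execution result:
name | price
Charger | 329.39
Phone | 407.97
Webcam | 408.00
Speaker | 437.44
Monitor | 429.24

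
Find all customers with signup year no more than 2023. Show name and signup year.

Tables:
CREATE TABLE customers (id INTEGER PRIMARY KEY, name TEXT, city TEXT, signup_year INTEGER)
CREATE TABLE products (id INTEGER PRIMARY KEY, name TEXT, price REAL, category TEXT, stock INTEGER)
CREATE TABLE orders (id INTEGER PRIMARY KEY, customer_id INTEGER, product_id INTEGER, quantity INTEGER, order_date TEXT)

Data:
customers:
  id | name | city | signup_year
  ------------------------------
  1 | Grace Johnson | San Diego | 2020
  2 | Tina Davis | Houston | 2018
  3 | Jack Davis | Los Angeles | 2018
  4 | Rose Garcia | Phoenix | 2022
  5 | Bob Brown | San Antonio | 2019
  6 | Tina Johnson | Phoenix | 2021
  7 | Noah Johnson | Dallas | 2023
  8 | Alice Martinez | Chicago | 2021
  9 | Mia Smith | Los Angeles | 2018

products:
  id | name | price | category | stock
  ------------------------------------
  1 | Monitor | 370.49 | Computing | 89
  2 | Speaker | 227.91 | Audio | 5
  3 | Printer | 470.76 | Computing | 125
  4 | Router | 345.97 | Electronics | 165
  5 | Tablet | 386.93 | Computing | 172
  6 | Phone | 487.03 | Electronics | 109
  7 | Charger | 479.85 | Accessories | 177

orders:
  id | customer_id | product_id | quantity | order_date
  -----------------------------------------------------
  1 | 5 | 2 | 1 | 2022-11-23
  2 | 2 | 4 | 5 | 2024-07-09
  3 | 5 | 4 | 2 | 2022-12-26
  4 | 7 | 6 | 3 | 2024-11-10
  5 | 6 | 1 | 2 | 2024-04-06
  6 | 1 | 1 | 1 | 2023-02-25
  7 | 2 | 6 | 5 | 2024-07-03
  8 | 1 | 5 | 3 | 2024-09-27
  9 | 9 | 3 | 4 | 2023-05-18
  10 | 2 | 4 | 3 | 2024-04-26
SELECT name, signup_year FROM customers WHERE signup_year <= 2023

Execution result:
name | signup_year
Grace Johnson | 2020
Tina Davis | 2018
Jack Davis | 2018
Rose Garcia | 2022
Bob Brown | 2019
Tina Johnson | 2021
Noah Johnson | 2023
Alice Martinez | 2021
Mia Smith | 2018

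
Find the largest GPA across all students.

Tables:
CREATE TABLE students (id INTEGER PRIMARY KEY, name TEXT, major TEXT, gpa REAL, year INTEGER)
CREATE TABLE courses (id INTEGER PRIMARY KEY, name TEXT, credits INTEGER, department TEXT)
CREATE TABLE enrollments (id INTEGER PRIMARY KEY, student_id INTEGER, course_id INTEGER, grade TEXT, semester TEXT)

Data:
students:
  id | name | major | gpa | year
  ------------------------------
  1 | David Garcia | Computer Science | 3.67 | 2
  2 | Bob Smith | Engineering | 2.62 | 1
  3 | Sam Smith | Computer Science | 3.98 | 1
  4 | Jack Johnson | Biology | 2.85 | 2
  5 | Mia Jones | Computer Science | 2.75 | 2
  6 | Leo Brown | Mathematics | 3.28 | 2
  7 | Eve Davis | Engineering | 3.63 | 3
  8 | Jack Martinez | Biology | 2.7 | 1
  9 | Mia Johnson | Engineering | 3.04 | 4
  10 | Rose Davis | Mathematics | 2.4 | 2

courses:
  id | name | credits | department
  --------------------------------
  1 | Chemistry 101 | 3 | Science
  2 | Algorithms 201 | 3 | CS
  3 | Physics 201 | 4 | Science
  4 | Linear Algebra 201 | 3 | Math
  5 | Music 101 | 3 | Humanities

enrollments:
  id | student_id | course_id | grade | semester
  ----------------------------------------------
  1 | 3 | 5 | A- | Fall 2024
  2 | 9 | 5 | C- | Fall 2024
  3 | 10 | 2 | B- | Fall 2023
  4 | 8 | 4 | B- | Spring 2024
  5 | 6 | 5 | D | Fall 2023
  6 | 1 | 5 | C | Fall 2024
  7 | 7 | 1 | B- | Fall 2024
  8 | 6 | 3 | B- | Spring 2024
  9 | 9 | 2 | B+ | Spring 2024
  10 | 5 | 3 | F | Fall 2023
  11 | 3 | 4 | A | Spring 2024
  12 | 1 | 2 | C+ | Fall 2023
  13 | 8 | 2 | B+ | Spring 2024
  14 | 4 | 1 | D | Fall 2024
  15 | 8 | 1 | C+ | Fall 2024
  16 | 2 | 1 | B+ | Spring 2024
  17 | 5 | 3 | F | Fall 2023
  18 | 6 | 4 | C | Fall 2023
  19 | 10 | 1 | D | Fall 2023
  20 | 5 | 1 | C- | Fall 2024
SELECT MAX(gpa) FROM students

Execution result:
3.98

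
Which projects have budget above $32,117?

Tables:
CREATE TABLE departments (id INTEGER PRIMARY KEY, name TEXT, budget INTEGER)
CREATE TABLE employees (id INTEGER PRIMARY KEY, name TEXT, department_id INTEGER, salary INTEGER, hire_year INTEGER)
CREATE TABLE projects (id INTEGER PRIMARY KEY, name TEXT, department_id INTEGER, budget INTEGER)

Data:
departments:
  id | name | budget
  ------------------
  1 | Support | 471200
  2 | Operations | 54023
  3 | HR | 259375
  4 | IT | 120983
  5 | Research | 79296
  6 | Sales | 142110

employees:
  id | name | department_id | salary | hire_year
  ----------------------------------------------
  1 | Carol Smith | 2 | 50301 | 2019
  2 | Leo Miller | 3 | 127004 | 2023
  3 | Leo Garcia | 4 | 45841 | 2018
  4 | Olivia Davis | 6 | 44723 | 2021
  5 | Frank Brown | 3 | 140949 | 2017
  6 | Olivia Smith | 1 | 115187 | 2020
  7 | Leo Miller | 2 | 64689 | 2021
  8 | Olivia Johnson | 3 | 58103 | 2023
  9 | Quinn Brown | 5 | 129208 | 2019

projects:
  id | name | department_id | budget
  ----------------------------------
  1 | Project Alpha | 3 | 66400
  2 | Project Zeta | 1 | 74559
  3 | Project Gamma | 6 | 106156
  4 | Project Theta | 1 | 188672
SELECT name, budget FROM projects WHERE budget > 32117

Execution result:
name | budget
Project Alpha | 66400
Project Zeta | 74559
Project Gamma | 106156
Project Theta | 188672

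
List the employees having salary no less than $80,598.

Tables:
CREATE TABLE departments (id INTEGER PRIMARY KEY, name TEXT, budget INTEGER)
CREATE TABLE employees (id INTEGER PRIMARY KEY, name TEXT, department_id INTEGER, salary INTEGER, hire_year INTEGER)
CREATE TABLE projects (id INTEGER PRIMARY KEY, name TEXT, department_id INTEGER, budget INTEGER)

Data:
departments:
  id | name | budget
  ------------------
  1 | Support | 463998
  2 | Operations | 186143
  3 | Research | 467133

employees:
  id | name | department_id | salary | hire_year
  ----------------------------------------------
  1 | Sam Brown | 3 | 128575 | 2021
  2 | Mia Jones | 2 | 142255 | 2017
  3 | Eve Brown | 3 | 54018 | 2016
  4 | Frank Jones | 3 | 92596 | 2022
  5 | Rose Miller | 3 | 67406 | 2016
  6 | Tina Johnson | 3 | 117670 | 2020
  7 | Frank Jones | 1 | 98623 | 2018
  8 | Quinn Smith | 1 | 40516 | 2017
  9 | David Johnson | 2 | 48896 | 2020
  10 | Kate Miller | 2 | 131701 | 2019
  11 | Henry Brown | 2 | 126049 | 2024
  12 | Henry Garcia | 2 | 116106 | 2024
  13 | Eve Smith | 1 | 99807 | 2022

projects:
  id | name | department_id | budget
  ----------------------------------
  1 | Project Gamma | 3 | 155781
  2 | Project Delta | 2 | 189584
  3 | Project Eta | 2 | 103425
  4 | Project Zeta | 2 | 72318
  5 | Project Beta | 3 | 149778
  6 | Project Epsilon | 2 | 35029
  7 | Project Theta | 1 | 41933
SELECT name, salary FROM employees WHERE salary >= 80598

Execution result:
name | salary
Sam Brown | 128575
Mia Jones | 142255
Frank Jones | 92596
Tina Johnson | 117670
Frank Jones | 98623
Kate Miller | 131701
Henry Brown | 126049
Henry Garcia | 116106
Eve Smith | 99807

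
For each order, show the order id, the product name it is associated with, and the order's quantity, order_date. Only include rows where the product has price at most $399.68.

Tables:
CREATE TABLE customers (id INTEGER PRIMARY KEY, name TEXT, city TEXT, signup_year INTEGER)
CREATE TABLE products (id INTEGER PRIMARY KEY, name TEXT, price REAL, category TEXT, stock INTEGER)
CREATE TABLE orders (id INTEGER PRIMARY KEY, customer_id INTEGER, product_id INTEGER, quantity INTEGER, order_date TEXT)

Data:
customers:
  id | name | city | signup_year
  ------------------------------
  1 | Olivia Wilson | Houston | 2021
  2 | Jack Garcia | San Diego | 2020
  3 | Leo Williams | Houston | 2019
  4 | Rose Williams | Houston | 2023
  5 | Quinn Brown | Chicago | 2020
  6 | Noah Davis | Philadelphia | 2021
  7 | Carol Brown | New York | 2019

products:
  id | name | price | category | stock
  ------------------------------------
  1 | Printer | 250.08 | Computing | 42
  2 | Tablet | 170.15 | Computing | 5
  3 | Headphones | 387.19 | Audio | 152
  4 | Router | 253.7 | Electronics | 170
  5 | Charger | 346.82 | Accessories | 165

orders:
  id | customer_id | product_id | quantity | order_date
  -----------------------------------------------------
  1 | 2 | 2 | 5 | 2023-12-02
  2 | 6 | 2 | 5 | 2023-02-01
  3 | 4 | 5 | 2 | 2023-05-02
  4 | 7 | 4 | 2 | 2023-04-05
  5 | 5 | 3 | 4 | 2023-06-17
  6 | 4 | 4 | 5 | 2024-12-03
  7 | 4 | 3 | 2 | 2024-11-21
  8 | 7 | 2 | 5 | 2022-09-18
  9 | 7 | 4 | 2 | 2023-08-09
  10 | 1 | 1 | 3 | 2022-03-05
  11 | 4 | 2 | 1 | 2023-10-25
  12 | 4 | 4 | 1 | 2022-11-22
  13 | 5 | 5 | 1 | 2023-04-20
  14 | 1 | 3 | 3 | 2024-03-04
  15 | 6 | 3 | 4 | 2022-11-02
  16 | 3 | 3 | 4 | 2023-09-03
SELECT c.id, p.name AS product, c.quantity, c.order_date FROM orders c JOIN products p ON c.product_id = p.id WHERE p.price <= 399.68

Execution result:
id | product | quantity | order_date
1 | Tablet | 5 | 2023-12-02
2 | Tablet | 5 | 2023-02-01
3 | Charger | 2 | 2023-05-02
4 | Router | 2 | 2023-04-05
5 | Headphones | 4 | 2023-06-17
6 | Router | 5 | 2024-12-03
7 | Headphones | 2 | 2024-11-21
8 | Tablet | 5 | 2022-09-18
9 | Router | 2 | 2023-08-09
10 | Printer | 3 | 2022-03-05
11 | Tablet | 1 | 2023-10-25
12 | Router | 1 | 2022-11-22
13 | Charger | 1 | 2023-04-20
14 | Headphones | 3 | 2024-03-04
15 | Headphones | 4 | 2022-11-02
16 | Headphones | 4 | 2023-09-03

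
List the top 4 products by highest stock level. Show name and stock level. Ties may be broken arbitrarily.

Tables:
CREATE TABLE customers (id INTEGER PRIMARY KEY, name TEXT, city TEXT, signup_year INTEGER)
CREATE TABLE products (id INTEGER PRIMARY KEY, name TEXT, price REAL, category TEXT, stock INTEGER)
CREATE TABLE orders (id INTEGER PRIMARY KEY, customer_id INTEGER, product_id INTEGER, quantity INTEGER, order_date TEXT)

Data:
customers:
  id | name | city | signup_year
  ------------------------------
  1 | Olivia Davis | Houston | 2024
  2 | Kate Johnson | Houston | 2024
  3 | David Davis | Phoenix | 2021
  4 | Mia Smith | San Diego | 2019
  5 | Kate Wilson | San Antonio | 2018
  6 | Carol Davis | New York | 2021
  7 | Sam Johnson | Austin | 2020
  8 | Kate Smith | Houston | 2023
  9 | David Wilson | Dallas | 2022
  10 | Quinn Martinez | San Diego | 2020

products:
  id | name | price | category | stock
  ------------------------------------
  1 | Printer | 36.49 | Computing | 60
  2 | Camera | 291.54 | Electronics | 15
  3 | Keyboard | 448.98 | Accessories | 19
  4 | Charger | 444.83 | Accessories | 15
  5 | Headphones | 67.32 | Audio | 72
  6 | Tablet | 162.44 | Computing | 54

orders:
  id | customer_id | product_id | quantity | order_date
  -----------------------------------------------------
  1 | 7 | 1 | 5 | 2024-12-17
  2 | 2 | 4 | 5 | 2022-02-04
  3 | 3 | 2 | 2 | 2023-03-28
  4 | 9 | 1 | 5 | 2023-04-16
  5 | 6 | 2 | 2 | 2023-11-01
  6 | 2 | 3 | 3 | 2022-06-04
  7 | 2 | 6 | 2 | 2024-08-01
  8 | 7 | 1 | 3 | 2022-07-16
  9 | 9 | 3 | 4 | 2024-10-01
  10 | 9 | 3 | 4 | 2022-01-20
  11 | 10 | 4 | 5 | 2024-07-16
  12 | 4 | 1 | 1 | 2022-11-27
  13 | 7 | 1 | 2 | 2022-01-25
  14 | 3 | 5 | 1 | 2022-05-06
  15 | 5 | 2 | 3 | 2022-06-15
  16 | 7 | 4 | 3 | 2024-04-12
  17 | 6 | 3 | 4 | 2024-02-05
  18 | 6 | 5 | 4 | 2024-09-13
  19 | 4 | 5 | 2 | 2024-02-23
SELECT name, stock FROM products ORDER BY stock DESC LIMIT 4

Execution result:
name | stock
Headphones | 72
Printer | 60
Tablet | 54
Keyboard | 19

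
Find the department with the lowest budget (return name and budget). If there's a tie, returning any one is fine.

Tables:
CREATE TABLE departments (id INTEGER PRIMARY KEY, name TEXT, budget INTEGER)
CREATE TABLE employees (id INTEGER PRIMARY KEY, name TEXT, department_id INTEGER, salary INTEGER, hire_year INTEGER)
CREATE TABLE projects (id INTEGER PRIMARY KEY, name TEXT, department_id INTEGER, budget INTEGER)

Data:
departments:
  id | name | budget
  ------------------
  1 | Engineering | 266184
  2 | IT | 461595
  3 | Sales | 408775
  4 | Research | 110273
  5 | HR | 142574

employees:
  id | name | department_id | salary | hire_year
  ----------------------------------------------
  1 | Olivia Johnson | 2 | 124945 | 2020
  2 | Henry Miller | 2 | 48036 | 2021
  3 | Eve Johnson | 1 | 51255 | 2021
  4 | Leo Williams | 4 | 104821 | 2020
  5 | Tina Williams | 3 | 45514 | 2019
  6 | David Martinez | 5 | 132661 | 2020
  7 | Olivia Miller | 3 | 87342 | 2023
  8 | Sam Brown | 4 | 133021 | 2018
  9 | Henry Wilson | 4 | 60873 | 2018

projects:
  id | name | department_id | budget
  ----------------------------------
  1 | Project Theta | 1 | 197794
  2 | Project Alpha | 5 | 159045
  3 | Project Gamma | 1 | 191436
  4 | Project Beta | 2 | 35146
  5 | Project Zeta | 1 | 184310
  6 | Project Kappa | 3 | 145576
SELECT name, budget FROM departments ORDER BY budget ASC LIMIT 1

Execution result:
name | budget
Research | 110273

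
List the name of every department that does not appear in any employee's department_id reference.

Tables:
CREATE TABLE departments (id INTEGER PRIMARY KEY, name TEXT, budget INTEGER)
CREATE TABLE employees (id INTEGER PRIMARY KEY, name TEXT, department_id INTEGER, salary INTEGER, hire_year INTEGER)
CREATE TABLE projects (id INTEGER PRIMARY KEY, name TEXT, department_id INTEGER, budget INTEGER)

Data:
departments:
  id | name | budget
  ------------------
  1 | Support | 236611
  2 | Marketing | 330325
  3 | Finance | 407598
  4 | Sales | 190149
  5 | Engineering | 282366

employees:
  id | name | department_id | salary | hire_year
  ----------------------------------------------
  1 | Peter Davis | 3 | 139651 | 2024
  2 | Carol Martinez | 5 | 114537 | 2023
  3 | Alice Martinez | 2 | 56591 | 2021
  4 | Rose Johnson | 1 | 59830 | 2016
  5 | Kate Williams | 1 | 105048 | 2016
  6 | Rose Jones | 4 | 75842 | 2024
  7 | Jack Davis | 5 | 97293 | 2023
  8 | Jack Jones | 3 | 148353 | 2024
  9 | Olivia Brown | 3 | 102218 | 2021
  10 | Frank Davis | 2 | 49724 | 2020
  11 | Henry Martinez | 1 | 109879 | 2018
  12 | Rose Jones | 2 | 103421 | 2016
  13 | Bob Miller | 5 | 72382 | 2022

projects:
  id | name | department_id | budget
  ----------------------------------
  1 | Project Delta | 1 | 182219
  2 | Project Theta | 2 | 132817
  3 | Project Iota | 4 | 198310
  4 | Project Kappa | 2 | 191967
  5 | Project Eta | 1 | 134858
SELECT p.name FROM departments p LEFT JOIN employees c ON c.department_id = p.id WHERE c.id IS NULL

Execution result:
(no rows)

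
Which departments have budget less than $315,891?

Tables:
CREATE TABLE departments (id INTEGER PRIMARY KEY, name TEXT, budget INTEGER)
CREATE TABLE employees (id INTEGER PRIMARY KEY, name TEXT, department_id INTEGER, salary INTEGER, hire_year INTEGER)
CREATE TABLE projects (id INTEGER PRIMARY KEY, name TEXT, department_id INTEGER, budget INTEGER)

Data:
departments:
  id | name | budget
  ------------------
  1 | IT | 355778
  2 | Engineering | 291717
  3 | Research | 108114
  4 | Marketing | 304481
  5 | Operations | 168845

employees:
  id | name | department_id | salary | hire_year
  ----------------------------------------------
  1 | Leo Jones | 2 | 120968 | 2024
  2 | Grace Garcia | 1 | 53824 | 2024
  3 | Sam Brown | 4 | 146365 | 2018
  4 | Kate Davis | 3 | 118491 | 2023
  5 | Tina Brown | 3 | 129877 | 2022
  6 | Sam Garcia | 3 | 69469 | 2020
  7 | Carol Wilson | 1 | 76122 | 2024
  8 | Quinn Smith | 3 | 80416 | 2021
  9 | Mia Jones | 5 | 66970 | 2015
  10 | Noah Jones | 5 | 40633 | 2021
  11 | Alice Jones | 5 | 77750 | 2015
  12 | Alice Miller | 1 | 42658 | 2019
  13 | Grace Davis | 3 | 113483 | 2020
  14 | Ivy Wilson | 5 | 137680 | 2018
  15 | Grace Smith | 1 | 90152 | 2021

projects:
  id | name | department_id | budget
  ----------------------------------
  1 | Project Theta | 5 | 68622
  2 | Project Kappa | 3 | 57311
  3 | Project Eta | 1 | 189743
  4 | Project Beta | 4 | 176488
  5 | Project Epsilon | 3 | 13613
SELECT name, budget FROM departments WHERE budget < 315891

Execution result:
name | budget
Engineering | 291717
Research | 108114
Marketing | 304481
Operations | 168845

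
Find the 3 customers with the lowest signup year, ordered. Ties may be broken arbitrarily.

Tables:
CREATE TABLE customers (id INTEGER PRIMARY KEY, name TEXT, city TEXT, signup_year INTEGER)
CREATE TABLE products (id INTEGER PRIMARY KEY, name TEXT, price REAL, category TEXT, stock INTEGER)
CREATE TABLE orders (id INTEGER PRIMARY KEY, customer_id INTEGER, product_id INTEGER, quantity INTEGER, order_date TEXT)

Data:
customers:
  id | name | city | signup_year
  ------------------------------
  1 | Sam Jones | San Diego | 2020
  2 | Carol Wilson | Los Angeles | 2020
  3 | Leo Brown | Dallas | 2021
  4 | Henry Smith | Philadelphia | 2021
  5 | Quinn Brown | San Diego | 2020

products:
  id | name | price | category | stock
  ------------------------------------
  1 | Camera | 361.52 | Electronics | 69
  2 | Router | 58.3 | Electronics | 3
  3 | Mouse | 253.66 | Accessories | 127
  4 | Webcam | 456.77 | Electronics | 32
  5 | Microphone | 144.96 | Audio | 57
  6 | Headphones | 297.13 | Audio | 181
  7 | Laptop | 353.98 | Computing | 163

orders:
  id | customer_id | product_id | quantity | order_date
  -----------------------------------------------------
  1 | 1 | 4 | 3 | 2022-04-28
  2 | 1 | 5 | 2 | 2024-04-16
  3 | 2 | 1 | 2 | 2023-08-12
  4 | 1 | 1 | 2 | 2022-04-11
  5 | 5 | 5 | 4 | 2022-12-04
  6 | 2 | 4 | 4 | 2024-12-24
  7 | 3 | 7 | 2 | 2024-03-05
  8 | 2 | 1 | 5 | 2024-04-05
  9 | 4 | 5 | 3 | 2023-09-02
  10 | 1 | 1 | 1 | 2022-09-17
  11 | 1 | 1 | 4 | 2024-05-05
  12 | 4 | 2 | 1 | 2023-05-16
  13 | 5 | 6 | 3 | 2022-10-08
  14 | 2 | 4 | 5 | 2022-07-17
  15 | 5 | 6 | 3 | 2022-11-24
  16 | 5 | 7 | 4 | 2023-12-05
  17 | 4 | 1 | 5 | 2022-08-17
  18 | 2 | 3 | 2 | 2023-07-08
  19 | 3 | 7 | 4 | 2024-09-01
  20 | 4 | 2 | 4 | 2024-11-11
SELECT name, signup_year FROM customers ORDER BY signup_year ASC LIMIT 3

Execution result:
name | signup_year
Sam Jones | 2020
Carol Wilson | 2020
Quinn Brown | 2020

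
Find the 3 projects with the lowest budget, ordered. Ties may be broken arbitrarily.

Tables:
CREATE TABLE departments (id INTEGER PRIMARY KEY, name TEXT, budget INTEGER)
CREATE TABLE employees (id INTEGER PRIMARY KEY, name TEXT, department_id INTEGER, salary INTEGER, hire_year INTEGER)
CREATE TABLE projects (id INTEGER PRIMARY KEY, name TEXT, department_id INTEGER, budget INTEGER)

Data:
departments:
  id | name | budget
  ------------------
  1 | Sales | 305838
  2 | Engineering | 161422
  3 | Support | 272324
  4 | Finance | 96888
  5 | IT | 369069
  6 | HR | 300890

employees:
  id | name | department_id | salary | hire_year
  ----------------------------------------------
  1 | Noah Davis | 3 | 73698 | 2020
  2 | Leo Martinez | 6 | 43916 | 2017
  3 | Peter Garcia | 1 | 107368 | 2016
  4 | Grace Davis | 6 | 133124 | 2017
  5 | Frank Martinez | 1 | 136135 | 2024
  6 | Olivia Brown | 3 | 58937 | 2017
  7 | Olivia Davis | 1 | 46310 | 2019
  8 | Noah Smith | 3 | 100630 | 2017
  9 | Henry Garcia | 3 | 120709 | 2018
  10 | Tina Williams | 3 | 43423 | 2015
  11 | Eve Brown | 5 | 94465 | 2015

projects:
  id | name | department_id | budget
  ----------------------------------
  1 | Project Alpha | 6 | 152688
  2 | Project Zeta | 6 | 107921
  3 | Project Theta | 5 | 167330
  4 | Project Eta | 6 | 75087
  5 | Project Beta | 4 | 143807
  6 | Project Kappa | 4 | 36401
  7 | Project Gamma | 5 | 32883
SELECT name, budget FROM projects ORDER BY budget ASC LIMIT 3

Execution result:
name | budget
Project Gamma | 32883
Project Kappa | 36401
Project Eta | 75087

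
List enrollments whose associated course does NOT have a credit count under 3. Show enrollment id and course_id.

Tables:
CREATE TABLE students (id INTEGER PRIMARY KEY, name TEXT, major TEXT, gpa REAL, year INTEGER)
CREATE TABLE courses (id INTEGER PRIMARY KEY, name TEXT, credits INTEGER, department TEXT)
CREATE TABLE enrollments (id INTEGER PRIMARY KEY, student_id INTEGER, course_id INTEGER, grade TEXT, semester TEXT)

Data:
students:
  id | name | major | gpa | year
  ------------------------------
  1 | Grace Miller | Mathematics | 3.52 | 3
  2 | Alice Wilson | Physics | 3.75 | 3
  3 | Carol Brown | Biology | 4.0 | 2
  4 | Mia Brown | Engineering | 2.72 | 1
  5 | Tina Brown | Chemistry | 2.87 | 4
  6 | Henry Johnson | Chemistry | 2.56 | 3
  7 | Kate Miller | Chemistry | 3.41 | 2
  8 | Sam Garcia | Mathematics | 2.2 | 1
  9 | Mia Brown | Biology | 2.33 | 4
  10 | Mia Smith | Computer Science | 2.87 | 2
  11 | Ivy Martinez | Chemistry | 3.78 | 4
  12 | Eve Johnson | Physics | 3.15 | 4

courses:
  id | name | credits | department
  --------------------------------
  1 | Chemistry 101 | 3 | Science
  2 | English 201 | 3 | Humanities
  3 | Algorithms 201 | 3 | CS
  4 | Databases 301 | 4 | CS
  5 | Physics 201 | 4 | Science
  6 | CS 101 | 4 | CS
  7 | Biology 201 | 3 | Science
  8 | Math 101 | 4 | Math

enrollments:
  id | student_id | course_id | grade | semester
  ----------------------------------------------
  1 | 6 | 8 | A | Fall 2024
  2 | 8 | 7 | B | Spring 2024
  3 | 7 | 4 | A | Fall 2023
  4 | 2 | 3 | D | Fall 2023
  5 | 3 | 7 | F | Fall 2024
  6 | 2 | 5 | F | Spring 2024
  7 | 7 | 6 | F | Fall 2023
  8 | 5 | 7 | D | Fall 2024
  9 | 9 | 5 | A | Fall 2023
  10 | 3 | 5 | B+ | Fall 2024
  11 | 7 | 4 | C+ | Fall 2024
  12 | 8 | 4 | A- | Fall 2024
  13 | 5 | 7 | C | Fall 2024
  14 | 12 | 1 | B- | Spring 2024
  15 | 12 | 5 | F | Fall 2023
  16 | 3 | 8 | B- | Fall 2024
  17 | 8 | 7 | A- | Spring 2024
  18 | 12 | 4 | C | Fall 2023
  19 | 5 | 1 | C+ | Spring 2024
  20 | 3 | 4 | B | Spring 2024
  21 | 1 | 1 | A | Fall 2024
SELECT id, course_id FROM enrollments WHERE course_id NOT IN (SELECT id FROM courses WHERE credits < 3)

Execution result:
id | course_id
1 | 8
2 | 7
3 | 4
4 | 3
5 | 7
6 | 5
7 | 6
8 | 7
9 | 5
10 | 5
11 | 4
12 | 4
13 | 7
14 | 1
15 | 5
16 | 8
17 | 7
18 | 4
19 | 1
20 | 4
21 | 1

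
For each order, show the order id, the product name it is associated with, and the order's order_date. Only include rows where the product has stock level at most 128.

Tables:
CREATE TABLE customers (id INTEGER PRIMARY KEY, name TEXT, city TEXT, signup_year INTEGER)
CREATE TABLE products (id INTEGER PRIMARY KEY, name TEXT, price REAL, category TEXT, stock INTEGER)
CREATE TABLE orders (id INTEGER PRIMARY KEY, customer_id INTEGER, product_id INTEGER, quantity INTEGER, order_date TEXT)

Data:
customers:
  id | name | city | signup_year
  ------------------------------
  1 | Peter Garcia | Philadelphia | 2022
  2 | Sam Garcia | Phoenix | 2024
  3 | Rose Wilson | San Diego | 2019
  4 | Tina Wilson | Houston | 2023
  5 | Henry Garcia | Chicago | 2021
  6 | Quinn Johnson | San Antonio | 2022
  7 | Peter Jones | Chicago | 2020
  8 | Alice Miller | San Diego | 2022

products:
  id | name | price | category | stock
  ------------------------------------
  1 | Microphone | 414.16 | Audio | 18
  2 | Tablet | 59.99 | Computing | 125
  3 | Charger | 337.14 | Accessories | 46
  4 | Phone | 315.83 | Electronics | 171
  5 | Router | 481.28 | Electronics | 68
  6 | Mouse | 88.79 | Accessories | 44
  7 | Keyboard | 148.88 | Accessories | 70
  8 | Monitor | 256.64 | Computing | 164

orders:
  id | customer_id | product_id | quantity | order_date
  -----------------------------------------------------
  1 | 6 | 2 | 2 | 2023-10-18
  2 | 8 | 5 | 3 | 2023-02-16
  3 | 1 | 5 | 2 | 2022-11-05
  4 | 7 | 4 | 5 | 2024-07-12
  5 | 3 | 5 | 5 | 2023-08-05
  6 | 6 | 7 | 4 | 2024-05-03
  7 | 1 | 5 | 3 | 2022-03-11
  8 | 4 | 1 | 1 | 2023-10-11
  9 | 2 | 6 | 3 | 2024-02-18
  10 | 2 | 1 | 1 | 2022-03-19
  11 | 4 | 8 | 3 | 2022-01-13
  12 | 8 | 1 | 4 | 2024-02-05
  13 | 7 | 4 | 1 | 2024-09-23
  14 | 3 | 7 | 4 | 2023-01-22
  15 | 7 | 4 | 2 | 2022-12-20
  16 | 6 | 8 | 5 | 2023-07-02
SELECT c.id, p.name AS product, c.order_date FROM orders c JOIN products p ON c.product_id = p.id WHERE p.stock <= 128

Execution result:
id | product | order_date
1 | Tablet | 2023-10-18
2 | Router | 2023-02-16
3 | Router | 2022-11-05
5 | Router | 2023-08-05
6 | Keyboard | 2024-05-03
7 | Router | 2022-03-11
8 | Microphone | 2023-10-11
9 | Mouse | 2024-02-18
10 | Microphone | 2022-03-19
12 | Microphone | 2024-02-05
14 | Keyboard | 2023-01-22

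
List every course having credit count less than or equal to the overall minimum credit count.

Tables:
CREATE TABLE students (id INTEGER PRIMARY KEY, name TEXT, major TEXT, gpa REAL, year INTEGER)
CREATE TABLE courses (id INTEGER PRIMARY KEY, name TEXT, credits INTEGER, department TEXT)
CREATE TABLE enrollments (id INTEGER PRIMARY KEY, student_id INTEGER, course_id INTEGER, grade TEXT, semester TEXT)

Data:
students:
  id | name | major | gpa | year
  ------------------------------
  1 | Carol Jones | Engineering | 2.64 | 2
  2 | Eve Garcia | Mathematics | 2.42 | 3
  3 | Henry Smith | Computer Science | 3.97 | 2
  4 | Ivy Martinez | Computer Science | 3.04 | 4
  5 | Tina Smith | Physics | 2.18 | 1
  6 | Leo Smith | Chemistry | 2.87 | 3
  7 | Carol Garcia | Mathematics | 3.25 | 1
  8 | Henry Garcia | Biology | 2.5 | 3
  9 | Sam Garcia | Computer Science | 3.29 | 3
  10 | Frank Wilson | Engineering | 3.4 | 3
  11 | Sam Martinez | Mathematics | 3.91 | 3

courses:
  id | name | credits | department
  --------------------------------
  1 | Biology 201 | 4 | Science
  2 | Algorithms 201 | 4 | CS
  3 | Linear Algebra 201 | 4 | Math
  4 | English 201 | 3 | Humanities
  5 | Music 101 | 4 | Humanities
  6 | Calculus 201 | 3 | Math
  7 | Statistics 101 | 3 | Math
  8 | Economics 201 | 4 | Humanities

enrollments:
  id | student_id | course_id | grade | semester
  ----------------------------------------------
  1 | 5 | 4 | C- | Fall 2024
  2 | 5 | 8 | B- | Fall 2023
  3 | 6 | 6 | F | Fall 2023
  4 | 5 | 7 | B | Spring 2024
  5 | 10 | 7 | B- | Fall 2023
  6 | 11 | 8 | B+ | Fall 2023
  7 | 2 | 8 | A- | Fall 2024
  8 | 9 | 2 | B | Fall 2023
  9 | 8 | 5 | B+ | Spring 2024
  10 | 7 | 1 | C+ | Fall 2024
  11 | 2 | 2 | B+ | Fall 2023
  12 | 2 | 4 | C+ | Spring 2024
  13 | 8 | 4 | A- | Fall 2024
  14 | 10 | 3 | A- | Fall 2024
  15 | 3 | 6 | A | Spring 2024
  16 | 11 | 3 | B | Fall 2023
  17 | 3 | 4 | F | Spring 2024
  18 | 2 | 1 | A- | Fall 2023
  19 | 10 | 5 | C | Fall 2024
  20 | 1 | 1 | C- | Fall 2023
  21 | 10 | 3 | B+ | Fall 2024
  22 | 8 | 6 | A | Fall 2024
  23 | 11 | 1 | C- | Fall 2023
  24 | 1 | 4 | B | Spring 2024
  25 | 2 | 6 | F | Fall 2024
SELECT name, credits FROM courses WHERE credits <= (SELECT MIN(credits) FROM courses)

Execution result:
name | credits
English 201 | 3
Calculus 201 | 3
Statistics 101 | 3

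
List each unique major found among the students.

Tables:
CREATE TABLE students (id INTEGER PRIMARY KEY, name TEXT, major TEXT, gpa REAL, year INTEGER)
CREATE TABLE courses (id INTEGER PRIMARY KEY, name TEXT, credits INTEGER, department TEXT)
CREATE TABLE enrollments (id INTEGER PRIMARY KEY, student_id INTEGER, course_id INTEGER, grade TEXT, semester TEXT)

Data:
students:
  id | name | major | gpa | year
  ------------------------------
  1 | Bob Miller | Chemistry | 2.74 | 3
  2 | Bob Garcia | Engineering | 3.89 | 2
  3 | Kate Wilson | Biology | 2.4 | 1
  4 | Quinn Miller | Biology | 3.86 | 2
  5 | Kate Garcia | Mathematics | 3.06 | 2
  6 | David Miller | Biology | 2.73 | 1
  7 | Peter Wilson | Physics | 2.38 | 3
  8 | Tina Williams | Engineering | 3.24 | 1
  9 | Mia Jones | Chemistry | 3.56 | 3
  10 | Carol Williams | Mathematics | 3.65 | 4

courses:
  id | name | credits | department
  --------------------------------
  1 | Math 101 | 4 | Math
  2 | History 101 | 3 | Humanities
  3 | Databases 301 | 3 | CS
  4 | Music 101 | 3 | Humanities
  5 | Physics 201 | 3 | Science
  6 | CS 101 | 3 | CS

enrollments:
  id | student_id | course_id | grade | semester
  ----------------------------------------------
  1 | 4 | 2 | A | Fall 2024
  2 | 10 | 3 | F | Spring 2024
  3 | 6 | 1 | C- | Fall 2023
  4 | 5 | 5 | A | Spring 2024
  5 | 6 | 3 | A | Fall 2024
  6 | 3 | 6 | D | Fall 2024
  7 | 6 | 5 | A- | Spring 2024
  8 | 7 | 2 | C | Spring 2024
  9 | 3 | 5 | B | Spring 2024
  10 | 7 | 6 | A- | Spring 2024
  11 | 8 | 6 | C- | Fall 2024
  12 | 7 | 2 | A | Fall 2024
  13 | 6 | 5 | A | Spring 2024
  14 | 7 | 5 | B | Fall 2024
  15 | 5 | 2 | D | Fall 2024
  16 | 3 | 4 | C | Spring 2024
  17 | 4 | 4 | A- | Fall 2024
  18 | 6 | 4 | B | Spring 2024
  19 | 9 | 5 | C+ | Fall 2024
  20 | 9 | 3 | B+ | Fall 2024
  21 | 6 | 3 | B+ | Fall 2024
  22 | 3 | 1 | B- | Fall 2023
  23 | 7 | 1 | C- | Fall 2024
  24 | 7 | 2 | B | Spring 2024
SELECT DISTINCT major FROM students

Execution result:
major
Chemistry
Engineering
Biology
Mathematics
Physics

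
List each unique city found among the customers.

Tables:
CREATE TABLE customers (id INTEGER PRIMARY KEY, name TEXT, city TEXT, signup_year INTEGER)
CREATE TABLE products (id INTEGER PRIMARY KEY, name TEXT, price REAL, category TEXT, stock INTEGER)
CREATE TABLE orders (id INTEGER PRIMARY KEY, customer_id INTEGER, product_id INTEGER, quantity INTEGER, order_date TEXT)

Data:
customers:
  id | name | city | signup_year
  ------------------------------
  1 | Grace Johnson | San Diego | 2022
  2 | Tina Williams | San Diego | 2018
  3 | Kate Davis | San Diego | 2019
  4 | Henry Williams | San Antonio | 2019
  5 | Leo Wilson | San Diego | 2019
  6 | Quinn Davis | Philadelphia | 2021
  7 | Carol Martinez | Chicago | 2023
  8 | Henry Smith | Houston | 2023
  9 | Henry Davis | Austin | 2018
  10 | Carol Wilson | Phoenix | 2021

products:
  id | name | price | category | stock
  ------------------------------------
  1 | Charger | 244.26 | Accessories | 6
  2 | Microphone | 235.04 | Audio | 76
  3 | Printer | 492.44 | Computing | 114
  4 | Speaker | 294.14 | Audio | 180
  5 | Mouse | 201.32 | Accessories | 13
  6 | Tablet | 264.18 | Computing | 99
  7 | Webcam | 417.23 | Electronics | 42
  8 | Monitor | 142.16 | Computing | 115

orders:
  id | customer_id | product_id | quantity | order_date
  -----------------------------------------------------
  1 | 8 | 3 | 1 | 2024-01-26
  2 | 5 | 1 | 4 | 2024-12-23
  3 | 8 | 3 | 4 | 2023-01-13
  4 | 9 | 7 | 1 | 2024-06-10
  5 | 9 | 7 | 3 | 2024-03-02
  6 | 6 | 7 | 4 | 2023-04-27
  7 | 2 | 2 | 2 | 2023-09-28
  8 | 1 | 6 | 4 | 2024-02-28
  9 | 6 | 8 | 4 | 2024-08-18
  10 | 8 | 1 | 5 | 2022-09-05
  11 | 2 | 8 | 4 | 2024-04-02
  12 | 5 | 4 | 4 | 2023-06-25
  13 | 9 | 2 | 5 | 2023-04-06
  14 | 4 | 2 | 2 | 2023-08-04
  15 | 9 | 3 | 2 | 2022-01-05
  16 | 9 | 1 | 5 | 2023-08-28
SELECT DISTINCT city FROM customers

Execution result:
city
San Diego
San Antonio
Philadelphia
Chicago
Houston
Austin
Phoenix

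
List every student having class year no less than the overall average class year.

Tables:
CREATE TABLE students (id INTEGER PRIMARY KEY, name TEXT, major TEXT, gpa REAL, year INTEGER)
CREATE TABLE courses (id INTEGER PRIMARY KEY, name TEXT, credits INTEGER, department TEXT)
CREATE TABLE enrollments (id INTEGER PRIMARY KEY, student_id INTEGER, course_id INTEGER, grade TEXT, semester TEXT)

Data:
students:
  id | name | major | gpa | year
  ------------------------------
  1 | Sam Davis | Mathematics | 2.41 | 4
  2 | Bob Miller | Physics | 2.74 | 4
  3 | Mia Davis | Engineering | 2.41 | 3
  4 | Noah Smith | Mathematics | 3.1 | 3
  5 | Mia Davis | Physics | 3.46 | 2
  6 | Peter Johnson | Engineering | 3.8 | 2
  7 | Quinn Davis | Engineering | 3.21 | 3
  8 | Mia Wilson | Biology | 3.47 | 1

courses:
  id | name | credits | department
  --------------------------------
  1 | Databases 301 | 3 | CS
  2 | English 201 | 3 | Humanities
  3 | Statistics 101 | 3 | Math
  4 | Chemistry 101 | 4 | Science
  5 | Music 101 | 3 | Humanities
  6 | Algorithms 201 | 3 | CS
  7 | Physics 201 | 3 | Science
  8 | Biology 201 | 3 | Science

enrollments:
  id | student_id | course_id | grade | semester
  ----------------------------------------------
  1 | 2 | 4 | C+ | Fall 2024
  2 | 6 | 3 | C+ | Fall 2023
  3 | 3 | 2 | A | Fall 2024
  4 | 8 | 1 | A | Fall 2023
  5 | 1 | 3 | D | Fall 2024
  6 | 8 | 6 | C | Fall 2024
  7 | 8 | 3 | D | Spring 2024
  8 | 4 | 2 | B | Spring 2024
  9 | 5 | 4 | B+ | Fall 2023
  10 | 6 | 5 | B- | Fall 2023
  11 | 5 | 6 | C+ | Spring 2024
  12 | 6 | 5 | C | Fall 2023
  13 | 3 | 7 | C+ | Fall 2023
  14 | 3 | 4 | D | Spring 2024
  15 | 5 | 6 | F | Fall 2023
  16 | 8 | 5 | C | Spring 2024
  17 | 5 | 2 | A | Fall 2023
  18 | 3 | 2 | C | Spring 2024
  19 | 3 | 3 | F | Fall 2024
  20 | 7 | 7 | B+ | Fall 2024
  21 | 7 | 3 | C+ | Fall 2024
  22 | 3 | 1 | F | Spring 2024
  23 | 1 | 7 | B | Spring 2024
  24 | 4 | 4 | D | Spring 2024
SELECT name, year FROM students WHERE year >= (SELECT AVG(year) FROM students)

Execution result:
name | year
Sam Davis | 4
Bob Miller | 4
Mia Davis | 3
Noah Smith | 3
Quinn Davis | 3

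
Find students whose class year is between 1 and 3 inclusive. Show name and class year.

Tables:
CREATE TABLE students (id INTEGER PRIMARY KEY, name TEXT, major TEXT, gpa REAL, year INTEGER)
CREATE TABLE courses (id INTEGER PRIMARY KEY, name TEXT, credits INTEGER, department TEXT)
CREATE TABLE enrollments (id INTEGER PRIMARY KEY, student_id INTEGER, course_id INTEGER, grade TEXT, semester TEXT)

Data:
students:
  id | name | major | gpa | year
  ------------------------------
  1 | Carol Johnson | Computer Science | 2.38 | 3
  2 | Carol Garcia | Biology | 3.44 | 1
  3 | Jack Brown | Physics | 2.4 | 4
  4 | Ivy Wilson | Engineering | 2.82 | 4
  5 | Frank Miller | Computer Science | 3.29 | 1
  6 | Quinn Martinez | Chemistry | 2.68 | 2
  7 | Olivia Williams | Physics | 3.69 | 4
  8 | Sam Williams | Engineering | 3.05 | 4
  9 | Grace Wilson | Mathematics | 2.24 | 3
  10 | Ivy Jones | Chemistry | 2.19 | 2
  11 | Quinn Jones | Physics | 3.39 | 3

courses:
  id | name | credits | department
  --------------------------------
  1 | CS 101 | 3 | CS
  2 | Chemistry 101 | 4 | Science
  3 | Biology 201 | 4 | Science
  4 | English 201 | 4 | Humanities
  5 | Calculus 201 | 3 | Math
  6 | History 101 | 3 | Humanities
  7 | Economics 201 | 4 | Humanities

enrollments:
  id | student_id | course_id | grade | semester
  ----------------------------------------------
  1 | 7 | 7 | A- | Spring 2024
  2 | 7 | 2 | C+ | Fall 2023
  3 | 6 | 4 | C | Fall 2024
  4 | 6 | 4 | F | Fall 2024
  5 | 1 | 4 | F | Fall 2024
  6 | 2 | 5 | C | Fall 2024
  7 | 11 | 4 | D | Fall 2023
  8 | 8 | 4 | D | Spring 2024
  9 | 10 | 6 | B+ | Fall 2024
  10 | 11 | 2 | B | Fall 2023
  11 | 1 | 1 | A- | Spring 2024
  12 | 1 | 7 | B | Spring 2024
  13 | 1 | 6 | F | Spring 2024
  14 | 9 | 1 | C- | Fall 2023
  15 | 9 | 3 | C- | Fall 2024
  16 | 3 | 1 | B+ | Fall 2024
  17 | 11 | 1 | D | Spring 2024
SELECT name, year FROM students WHERE year BETWEEN 1 AND 3

Execution result:
name | year
Carol Johnson | 3
Carol Garcia | 1
Frank Miller | 1
Quinn Martinez | 2
Grace Wilson | 3
Ivy Jones | 2
Quinn Jones | 3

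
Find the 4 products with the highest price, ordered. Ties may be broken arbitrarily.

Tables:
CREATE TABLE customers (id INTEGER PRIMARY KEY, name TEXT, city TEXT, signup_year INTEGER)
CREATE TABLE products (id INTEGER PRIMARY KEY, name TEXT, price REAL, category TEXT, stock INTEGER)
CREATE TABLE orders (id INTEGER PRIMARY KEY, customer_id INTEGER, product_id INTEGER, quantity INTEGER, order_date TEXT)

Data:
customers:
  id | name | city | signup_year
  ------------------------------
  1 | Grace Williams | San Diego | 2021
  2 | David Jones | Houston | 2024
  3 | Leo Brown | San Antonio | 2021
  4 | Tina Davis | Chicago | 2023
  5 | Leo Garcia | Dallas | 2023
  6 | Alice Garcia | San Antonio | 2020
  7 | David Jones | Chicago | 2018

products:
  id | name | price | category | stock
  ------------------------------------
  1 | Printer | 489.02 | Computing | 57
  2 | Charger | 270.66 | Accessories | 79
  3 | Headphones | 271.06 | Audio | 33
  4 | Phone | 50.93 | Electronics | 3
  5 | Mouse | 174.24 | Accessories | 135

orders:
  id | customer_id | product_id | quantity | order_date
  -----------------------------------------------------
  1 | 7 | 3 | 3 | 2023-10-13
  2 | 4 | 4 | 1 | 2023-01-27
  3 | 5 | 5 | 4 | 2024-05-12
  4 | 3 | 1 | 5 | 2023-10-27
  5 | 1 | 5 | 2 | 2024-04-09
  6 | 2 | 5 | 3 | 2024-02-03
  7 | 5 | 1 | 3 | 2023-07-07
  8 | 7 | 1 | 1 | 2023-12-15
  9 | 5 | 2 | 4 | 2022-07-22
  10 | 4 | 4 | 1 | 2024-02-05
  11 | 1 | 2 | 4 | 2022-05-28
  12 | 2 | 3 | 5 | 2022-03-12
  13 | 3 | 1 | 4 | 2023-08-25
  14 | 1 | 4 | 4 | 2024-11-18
SELECT name, price FROM products ORDER BY price DESC LIMIT 4

Execution result:
name | price
Printer | 489.02
Headphones | 271.06
Charger | 270.66
Mouse | 174.24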